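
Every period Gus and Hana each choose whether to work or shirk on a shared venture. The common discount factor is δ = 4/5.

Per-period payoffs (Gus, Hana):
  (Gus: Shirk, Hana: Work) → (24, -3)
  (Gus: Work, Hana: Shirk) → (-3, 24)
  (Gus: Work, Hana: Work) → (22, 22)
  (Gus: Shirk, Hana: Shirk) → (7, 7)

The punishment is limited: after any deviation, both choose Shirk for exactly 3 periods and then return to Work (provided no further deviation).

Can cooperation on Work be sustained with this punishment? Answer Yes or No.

Comparing payoff streams over the 4 periods until play realigns: cooperate → 22(1+δ+…+δ^3); deviate → 24 + 7(δ+…+δ^3).
Cooperation is sustained iff (22−7)(δ+…+δ^3) ≥ 24−22.
δ+…+δ^3 = 4/5·(1−(4/5)^3)/(1−4/5) = 1.9520, and (24−22)/(22−7) = 0.1333.
1.9520 ≥ 0.1333, so cooperation is sustainable.

Yes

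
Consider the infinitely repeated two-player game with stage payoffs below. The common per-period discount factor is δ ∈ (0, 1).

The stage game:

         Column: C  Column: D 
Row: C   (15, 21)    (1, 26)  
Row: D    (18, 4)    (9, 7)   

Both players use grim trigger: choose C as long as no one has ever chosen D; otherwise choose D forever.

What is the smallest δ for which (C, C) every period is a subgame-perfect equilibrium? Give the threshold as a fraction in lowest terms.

1/3

For Row: deviation gain 18−15 = 3, per-period punishment loss 15−9 = 6. IC gives δ ≥ 3/9 = 1/3.
For Column: gain 5, loss 14 per period, so δ ≥ 5/19.
The tighter constraint is Row's, so cooperation needs δ ≥ 1/3.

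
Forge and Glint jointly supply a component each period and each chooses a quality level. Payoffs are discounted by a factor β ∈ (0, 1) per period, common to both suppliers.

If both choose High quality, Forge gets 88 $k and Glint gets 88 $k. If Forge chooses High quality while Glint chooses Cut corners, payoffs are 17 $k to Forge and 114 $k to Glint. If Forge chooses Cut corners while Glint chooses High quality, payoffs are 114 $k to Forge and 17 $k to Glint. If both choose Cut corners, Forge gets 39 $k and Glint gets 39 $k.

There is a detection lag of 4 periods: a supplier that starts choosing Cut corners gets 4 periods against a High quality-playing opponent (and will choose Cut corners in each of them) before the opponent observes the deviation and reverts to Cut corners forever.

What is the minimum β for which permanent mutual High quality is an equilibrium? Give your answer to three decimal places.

0.767

Deviating for the 4 undetected periods gains 114−88 = 26 per period over cooperation, then loses 88−39 = 49 per period forever once punishment starts.
Gain: 26(1 + β + … + β^3); loss: 49·β^4/(1−β).
No profitable deviation ⇔ 26(1−β^4) ≤ 49·β^4, i.e. β^4 ≥ 26/(26+49) = 26/75.
Hence β ≥ (26/75)^(1/4) ≈ 0.767.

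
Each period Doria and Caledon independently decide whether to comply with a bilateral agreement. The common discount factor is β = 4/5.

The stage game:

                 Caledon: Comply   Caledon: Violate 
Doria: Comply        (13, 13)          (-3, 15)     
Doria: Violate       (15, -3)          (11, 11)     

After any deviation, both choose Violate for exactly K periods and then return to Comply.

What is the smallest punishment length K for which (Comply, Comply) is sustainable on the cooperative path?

Need Σ_{k=1}^{K} β^k ≥ (15−13)/(13−11) = 1.0000 at β = 4/5.
At K = 1 the sum is 0.8000 < 1.0000; at K = 2 it is 1.4400 ≥ 1.0000.
So the minimum punishment length is K = 2.

2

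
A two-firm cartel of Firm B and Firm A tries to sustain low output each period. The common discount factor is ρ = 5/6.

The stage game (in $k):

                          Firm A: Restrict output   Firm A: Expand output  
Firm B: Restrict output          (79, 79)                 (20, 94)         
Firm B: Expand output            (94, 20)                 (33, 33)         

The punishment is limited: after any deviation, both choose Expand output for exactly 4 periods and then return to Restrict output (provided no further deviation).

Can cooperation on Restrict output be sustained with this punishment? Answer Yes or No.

Yes

Comparing payoff streams over the 5 periods until play realigns: cooperate → 79(1+ρ+…+ρ^4); deviate → 94 + 33(ρ+…+ρ^4).
Cooperation is sustained iff (79−33)(ρ+…+ρ^4) ≥ 94−79.
ρ+…+ρ^4 = 5/6·(1−(5/6)^4)/(1−5/6) = 2.5887, and (94−79)/(79−33) = 0.3261.
2.5887 ≥ 0.3261, so cooperation is sustainable.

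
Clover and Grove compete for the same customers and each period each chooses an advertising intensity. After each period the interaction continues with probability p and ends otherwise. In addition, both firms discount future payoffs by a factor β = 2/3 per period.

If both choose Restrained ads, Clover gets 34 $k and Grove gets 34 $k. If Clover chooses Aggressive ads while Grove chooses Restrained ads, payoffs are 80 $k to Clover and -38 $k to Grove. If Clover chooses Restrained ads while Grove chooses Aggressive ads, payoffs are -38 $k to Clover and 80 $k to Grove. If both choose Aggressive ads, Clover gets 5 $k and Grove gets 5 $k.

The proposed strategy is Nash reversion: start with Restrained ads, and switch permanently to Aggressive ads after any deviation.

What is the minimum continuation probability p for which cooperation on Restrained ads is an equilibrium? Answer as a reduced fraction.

Expected continuation weight on next period's payoff is β·p = 2/3·p, which plays the role of the discount factor.
Cooperation requires 2/3·p ≥ (80−34)/(80−5) = 46/75, hence p ≥ 23/25.

23/25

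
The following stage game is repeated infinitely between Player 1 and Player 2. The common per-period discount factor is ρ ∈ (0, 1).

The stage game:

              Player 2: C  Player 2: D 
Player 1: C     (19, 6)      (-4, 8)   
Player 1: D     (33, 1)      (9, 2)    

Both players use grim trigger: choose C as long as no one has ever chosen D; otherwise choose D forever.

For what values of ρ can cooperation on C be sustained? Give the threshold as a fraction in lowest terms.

7/12

For Player 1: deviation gain 33−19 = 14, per-period punishment loss 19−9 = 10. IC gives ρ ≥ 14/24 = 7/12.
For Player 2: gain 2, loss 4 per period, so ρ ≥ 2/6 = 1/3.
The tighter constraint is Player 1's, so cooperation needs ρ ≥ 7/12.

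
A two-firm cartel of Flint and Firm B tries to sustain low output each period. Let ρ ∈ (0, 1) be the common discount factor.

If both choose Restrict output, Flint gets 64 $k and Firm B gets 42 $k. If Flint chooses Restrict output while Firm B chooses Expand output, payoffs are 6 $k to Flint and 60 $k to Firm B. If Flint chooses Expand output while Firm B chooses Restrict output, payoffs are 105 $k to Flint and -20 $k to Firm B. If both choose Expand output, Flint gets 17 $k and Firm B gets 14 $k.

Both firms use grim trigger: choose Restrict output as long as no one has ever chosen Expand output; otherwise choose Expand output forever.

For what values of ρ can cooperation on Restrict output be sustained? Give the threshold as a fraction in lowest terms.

41/88

Flint: cooperation gives 64 each period; deviation gives 105 once then 17 forever.
  64/(1−ρ) ≥ 105 + 17ρ/(1−ρ) ⇒ ρ ≥ 41/88.
Firm B: cooperation gives 42 each period; deviation gives 60 once then 14 forever.
  ρ ≥ 18/46 = 9/23.
Both must hold, so the binding constraint is Flint's: ρ ≥ 41/88.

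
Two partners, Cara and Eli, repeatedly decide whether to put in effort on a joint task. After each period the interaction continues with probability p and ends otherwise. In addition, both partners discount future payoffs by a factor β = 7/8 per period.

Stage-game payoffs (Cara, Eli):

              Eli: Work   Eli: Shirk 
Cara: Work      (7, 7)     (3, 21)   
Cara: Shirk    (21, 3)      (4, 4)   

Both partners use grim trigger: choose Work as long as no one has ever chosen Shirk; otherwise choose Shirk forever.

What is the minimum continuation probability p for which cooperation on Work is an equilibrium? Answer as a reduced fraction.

Expected continuation weight on next period's payoff is β·p = 7/8·p, which plays the role of the discount factor.
Cooperation requires 7/8·p ≥ (21−7)/(21−4) = 14/17, hence p ≥ 16/17.

16/17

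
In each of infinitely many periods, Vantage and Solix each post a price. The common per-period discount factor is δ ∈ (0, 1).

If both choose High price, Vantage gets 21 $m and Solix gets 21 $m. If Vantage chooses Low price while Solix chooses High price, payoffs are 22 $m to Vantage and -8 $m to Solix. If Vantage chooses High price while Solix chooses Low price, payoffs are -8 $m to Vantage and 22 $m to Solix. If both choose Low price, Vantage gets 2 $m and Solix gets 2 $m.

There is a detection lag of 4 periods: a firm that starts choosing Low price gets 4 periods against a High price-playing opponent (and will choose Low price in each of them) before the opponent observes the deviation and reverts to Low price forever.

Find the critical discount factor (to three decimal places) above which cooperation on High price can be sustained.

0.473

A deviator earns 22 for 4 periods, then 2 forever; cooperating earns 21 forever. Multiplying the IC by (1−δ):
21 ≥ 22(1−δ^4) + 2δ^4, so 20·δ^4 ≥ 1 and δ^4 ≥ 1/20.
δ ≥ (1/20)^(1/4) ≈ 0.473.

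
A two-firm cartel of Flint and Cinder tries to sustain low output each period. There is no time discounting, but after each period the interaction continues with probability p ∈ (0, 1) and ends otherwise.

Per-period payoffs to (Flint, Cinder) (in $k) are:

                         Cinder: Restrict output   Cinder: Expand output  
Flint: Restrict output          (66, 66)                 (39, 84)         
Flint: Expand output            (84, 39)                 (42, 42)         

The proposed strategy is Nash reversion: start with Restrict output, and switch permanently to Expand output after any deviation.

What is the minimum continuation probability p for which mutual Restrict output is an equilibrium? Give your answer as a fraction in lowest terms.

With no time discounting, the continuation probability p plays the role of the discount factor.
Grim-trigger IC: 66/(1−p) ≥ 84 + 42p/(1−p) ⇒ p ≥ (84−66)/(84−42) = 3/7.

3/7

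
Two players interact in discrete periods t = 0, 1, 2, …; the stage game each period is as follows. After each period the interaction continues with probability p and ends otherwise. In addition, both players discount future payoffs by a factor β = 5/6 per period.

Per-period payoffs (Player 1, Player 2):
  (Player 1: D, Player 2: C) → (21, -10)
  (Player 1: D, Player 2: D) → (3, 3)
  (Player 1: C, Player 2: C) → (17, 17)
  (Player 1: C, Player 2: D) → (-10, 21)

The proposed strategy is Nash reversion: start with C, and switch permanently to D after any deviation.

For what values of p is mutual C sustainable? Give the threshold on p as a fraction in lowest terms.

With continuation probability p and discount β, the effective per-period discount factor is βp.
Grim-trigger IC: βp ≥ (21−17)/(21−3) = 2/9.
So p ≥ (2/9)/(5/6) = 4/15.

4/15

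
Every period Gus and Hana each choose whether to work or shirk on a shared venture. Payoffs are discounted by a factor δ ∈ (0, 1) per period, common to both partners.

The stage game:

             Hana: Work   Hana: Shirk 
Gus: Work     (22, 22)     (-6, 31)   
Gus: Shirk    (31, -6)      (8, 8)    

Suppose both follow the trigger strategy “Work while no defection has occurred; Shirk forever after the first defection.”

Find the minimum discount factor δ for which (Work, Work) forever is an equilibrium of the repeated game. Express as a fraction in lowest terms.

9/23

Cooperation forever yields 22 each period: 22/(1−δ).
Deviating yields 31 once, then 8 forever: 31 + 8δ/(1−δ).
No profitable deviation requires 22/(1−δ) ≥ 31 + 8δ/(1−δ).
Multiplying by (1−δ): 22 ≥ 31(1−δ) + 8δ = 31 − 23δ.
So 23δ ≥ 9, i.e. δ ≥ 9/23.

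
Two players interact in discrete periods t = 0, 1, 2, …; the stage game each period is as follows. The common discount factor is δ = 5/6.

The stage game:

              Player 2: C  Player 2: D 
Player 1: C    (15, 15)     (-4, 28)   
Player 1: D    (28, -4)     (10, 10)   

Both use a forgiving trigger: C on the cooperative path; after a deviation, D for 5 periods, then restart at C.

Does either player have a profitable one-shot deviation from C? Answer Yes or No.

No

A one-shot deviation gives 28 now, then 10 for 5 periods, then back to 15.
Gain from deviating: (28−15) today; loss: (15−10) in each of the next 5 periods.
No-deviation condition: (15−10)(δ+…+δ^5) ≥ 28−15, i.e. δ+…+δ^5 ≥ 13/5.
At δ = 5/6: δ+…+δ^5 = 2.9906 ≥ 2.6000.
So cooperation is sustainable.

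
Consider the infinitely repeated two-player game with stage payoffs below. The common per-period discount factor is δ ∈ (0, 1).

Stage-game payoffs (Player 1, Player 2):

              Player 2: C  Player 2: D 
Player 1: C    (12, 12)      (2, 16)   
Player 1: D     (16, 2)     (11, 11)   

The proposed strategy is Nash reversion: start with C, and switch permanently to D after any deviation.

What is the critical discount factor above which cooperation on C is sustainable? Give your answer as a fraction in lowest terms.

4/5

Under grim trigger the critical discount factor is (T−C)/(T−P) with T = 16, C = 12, P = 11.
δ* = (16−12)/(16−11) = 4/5.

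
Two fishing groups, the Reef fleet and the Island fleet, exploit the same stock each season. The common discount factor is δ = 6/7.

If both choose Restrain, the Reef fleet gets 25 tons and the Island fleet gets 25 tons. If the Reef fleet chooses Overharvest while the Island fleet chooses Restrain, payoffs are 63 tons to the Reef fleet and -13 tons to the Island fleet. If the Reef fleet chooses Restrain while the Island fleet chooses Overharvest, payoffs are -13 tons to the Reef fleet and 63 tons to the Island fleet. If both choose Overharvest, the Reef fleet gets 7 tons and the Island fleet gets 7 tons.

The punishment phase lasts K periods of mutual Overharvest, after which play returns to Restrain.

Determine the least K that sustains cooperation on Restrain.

3

No profitable deviation requires (25−7)(δ+…+δ^K) ≥ 63−25, i.e. δ+…+δ^K ≥ 19/9 ≈ 2.1111.
With δ = 6/7, the partial sums are K=1: 0.8571, K=2: 1.5918, K=3: 2.2216.
K = 3 is the first length at which the sum reaches 2.1111.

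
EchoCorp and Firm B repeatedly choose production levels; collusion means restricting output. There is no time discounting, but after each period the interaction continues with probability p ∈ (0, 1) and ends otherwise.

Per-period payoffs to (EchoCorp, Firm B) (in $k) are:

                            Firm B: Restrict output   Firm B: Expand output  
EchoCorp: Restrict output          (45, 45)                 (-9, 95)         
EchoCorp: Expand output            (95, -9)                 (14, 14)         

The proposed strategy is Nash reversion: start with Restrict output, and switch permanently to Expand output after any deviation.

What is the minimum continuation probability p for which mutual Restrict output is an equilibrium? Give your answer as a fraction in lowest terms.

Expected cooperation value is 45 + p·45 + p²·45 + … = 45/(1−p); deviation gives 95 + p·14/(1−p).
45 ≥ 95(1−p) + 14p ⇒ 81p ≥ 50 ⇒ p ≥ 50/81.

50/81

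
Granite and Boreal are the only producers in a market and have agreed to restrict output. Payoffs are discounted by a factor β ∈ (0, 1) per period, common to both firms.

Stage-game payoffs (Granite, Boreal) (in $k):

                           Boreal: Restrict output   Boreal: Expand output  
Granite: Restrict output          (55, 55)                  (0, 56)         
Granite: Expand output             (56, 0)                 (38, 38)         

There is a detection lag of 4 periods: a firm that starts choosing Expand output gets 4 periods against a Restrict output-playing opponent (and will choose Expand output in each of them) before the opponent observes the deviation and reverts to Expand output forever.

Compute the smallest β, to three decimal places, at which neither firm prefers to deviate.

0.485

The best deviation is to choose Expand output for all 4 undetected periods, earning 56 each, then 38 forever once detected.
Deviation value: 56(1−β^4)/(1−β) + 38β^4/(1−β); cooperation value: 55/(1−β).
IC: 55 ≥ 56(1−β^4) + 38β^4 = 56 − 18β^4.
So β^4 ≥ 1/18, giving β ≥ (1/18)^(1/4) ≈ 0.485.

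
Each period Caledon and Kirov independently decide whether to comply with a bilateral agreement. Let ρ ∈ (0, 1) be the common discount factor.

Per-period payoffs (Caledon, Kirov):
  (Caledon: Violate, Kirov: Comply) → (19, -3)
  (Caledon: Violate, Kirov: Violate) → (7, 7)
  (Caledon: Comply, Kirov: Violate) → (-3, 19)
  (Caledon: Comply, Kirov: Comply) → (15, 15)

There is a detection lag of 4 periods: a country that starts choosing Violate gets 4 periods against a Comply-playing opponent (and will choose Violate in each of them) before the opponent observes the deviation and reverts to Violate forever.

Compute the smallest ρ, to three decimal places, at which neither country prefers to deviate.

0.760

Deviating for the 4 undetected periods gains 19−15 = 4 per period over cooperation, then loses 15−7 = 8 per period forever once punishment starts.
Gain: 4(1 + ρ + … + ρ^3); loss: 8·ρ^4/(1−ρ).
No profitable deviation ⇔ 4(1−ρ^4) ≤ 8·ρ^4, i.e. ρ^4 ≥ 4/(4+8) = 1/3.
Hence ρ ≥ (1/3)^(1/4) ≈ 0.760.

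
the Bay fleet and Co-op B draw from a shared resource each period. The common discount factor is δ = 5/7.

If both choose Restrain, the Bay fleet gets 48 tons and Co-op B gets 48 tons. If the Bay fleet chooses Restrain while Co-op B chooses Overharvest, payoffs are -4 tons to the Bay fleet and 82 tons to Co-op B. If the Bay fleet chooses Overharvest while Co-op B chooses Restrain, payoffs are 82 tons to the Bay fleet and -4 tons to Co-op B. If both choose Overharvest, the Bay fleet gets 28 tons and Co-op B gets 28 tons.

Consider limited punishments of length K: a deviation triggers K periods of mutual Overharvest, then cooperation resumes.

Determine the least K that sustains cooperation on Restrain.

Need Σ_{k=1}^{K} δ^k ≥ (82−48)/(48−28) = 1.7000 at δ = 5/7.
At K = 3 the sum is 1.5889 < 1.7000; at K = 4 it is 1.8492 ≥ 1.7000.
So the minimum punishment length is K = 4.

4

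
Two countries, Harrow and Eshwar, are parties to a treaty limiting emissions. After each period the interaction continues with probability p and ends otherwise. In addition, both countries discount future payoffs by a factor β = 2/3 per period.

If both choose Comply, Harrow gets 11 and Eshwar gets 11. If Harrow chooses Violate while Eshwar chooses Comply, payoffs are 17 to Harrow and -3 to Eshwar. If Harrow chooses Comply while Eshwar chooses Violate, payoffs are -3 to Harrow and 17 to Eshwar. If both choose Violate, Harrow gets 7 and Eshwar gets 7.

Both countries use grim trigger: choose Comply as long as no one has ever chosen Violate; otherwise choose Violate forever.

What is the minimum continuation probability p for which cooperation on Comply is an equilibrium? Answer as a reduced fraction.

9/10

Expected continuation weight on next period's payoff is β·p = 2/3·p, which plays the role of the discount factor.
Cooperation requires 2/3·p ≥ (17−11)/(17−7) = 3/5, hence p ≥ 9/10.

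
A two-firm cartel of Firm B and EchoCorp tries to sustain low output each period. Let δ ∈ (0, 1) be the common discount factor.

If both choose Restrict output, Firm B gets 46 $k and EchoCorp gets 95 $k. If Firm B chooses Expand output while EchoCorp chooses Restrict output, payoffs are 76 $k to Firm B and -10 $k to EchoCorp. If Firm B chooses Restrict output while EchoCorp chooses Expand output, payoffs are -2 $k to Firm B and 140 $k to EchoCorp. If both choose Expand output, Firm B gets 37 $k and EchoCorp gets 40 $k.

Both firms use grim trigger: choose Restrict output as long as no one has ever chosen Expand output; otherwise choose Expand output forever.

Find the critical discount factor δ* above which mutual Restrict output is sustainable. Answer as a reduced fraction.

Firm B: cooperation gives 46 each period; deviation gives 76 once then 37 forever.
  46/(1−δ) ≥ 76 + 37δ/(1−δ) ⇒ δ ≥ 30/39 = 10/13.
EchoCorp: cooperation gives 95 each period; deviation gives 140 once then 40 forever.
  δ ≥ 45/100 = 9/20.
Both must hold, so the binding constraint is Firm B's: δ ≥ 10/13.

10/13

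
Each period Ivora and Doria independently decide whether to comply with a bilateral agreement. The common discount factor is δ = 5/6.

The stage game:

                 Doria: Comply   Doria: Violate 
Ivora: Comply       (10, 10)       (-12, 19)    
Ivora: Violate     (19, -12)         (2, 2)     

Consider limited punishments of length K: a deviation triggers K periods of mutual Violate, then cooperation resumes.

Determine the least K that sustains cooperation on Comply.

No profitable deviation requires (10−2)(δ+…+δ^K) ≥ 19−10, i.e. δ+…+δ^K ≥ 9/8 ≈ 1.1250.
With δ = 5/6, the partial sums are K=1: 0.8333, K=2: 1.5278.
K = 2 is the first length at which the sum reaches 1.1250.

2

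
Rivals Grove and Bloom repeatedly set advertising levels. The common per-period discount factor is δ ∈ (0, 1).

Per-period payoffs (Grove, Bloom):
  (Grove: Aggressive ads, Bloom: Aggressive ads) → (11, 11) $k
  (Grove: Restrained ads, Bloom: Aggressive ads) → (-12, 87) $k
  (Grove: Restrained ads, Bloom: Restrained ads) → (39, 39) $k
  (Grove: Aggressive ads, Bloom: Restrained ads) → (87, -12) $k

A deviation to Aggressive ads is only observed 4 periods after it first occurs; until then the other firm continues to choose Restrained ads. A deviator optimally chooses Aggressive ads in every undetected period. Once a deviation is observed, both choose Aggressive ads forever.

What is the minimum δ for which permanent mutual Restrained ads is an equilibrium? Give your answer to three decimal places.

0.891

Deviating for the 4 undetected periods gains 87−39 = 48 per period over cooperation, then loses 39−11 = 28 per period forever once punishment starts.
Gain: 48(1 + δ + … + δ^3); loss: 28·δ^4/(1−δ).
No profitable deviation ⇔ 48(1−δ^4) ≤ 28·δ^4, i.e. δ^4 ≥ 48/(48+28) = 12/19.
Hence δ ≥ (12/19)^(1/4) ≈ 0.891.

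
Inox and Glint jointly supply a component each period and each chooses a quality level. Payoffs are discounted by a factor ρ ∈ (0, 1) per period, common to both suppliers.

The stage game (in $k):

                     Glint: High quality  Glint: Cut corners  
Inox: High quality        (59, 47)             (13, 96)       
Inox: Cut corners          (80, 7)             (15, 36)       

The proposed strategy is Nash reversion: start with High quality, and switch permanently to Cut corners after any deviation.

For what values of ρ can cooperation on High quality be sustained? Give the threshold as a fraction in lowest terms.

Inox's threshold: (80−59)/(80−15) = 21/65.
Glint's threshold: (96−47)/(96−36) = 49/60.
21/65 < 49/60, so Glint binds and ρ* = 49/60.

49/60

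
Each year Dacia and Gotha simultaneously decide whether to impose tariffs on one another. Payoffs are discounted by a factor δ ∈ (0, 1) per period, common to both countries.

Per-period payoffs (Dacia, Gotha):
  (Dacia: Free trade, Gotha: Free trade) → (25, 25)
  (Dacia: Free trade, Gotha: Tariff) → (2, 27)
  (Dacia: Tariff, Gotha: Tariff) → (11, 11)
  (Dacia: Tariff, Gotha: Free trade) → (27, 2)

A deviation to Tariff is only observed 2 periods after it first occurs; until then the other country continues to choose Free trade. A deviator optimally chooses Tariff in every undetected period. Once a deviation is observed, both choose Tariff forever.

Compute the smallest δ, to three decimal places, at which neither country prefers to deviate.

Deviating for the 2 undetected periods gains 27−25 = 2 per period over cooperation, then loses 25−11 = 14 per period forever once punishment starts.
Gain: 2(1 + δ + … + δ^1); loss: 14·δ^2/(1−δ).
No profitable deviation ⇔ 2(1−δ^2) ≤ 14·δ^2, i.e. δ^2 ≥ 2/(2+14) = 1/8.
Hence δ ≥ (1/8)^(1/2) ≈ 0.354.

0.354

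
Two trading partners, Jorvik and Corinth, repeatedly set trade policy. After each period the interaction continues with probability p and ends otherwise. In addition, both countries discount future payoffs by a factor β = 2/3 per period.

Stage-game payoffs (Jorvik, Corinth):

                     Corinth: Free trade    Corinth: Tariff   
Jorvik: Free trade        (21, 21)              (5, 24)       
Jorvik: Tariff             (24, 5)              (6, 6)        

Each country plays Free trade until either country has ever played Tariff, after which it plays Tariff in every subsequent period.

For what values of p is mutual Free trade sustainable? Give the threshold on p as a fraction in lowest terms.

Expected continuation weight on next period's payoff is β·p = 2/3·p, which plays the role of the discount factor.
Cooperation requires 2/3·p ≥ (24−21)/(24−6) = 1/6, hence p ≥ 1/4.

1/4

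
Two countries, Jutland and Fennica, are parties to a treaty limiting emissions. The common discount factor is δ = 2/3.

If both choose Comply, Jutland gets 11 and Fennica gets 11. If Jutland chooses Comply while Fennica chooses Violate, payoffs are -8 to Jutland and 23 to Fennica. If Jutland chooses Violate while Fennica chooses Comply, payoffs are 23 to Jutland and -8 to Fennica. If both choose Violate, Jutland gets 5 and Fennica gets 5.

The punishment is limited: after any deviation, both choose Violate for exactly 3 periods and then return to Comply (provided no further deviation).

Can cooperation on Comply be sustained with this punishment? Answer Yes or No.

IC: δ+…+δ^3 ≥ (23−11)/(11−5) = 2.
At δ = 2/3: partial sum = 1.4074 < 2.0000. Cooperation not sustainable.

No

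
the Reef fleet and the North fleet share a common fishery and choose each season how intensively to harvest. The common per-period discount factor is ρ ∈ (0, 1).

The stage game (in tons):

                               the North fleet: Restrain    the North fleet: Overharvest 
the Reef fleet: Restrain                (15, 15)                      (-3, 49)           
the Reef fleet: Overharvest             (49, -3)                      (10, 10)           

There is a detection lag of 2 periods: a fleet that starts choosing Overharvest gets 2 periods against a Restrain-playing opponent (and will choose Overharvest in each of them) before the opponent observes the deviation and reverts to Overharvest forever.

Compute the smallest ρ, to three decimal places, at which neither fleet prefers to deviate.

A deviator earns 49 for 2 periods, then 10 forever; cooperating earns 15 forever. Multiplying the IC by (1−ρ):
15 ≥ 49(1−ρ^2) + 10ρ^2, so 39·ρ^2 ≥ 34 and ρ^2 ≥ 34/39.
ρ ≥ (34/39)^(1/2) ≈ 0.934.

0.934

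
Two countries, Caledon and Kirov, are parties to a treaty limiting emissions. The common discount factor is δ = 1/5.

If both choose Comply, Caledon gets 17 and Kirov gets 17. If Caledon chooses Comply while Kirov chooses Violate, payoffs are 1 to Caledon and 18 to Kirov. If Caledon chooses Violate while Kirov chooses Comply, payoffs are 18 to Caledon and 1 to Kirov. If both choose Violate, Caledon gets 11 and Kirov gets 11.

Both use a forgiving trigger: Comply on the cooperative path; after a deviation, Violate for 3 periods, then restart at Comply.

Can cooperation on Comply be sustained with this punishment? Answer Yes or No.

Yes

A one-shot deviation gives 18 now, then 11 for 3 periods, then back to 17.
Gain from deviating: (18−17) today; loss: (17−11) in each of the next 3 periods.
No-deviation condition: (17−11)(δ+…+δ^3) ≥ 18−17, i.e. δ+…+δ^3 ≥ 1/6.
At δ = 1/5: δ+…+δ^3 = 0.2480 ≥ 0.1667.
So cooperation is sustainable.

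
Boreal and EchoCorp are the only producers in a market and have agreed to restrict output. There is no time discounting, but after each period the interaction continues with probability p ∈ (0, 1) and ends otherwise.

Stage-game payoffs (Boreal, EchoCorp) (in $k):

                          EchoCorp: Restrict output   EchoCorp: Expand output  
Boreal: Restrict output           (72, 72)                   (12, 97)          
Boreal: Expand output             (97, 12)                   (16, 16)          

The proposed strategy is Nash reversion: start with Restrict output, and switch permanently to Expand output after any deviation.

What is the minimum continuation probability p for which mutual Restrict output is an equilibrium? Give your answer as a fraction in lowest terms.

25/81

Expected cooperation value is 72 + p·72 + p²·72 + … = 72/(1−p); deviation gives 97 + p·16/(1−p).
72 ≥ 97(1−p) + 16p ⇒ 81p ≥ 25 ⇒ p ≥ 25/81.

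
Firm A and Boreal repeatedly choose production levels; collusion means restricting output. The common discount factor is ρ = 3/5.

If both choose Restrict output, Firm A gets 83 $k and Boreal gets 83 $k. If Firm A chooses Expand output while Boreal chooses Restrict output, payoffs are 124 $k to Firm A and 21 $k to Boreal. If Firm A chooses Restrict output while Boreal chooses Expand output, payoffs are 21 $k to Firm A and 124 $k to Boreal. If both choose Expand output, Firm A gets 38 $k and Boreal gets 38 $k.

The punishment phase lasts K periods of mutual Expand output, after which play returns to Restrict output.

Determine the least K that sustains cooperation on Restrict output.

2

Need Σ_{k=1}^{K} ρ^k ≥ (124−83)/(83−38) = 0.9111 at ρ = 3/5.
At K = 1 the sum is 0.6000 < 0.9111; at K = 2 it is 0.9600 ≥ 0.9111.
So the minimum punishment length is K = 2.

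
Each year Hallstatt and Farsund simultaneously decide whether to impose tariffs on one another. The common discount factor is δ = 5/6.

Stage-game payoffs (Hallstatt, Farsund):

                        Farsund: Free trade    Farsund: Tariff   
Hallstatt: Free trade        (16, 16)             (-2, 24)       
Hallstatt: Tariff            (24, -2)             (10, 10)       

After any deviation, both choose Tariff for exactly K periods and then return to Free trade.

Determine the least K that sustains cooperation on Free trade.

2

No profitable deviation requires (16−10)(δ+…+δ^K) ≥ 24−16, i.e. δ+…+δ^K ≥ 4/3 ≈ 1.3333.
With δ = 5/6, the partial sums are K=1: 0.8333, K=2: 1.5278.
K = 2 is the first length at which the sum reaches 1.3333.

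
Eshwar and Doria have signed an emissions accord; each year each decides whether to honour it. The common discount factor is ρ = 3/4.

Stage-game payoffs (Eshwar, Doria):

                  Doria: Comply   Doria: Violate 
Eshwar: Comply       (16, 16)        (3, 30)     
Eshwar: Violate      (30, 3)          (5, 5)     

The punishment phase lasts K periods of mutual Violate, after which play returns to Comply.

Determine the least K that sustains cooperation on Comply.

2

IC: ρ(1−ρ^K)/(1−ρ) ≥ (30−16)/(16−5) = 14/11.
With ρ = 3/4: need 1 − ρ^K ≥ 14/11·(1−3/4)/(3/4), i.e. ρ^K ≤ 0.5758.
Since (3/4)^1 = 0.7500 and (3/4)^2 = 0.5625, the smallest such K is 2.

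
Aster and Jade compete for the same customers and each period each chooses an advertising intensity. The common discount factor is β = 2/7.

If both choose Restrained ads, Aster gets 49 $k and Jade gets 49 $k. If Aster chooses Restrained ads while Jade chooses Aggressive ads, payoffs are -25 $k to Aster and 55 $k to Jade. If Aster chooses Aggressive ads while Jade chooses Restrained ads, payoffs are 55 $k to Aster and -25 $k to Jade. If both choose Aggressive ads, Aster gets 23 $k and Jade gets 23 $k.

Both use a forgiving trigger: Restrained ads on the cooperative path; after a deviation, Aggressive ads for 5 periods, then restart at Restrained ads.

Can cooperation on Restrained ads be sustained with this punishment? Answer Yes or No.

Comparing payoff streams over the 6 periods until play realigns: cooperate → 49(1+β+…+β^5); deviate → 55 + 23(β+…+β^5).
Cooperation is sustained iff (49−23)(β+…+β^5) ≥ 55−49.
β+…+β^5 = 2/7·(1−(2/7)^5)/(1−2/7) = 0.3992, and (55−49)/(49−23) = 0.2308.
0.3992 ≥ 0.2308, so cooperation is sustainable.

Yes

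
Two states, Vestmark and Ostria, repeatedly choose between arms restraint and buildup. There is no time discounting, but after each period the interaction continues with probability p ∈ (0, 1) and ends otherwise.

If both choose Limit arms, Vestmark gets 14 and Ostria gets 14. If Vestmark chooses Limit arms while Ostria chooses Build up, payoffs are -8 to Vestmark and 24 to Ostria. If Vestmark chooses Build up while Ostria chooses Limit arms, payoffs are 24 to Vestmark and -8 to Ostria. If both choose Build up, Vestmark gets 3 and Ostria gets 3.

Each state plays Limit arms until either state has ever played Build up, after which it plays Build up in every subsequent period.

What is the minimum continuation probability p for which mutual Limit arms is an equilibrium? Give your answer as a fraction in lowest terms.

With no time discounting, the continuation probability p plays the role of the discount factor.
Grim-trigger IC: 14/(1−p) ≥ 24 + 3p/(1−p) ⇒ p ≥ (24−14)/(24−3) = 10/21.

10/21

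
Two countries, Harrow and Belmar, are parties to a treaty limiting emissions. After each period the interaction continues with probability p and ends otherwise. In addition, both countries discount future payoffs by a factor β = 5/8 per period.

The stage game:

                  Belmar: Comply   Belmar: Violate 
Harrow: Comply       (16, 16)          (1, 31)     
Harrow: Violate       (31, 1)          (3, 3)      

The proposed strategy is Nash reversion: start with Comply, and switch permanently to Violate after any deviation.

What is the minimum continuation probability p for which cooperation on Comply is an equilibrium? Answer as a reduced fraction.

With continuation probability p and discount β, the effective per-period discount factor is βp.
Grim-trigger IC: βp ≥ (31−16)/(31−3) = 15/28.
So p ≥ (15/28)/(5/8) = 6/7.

6/7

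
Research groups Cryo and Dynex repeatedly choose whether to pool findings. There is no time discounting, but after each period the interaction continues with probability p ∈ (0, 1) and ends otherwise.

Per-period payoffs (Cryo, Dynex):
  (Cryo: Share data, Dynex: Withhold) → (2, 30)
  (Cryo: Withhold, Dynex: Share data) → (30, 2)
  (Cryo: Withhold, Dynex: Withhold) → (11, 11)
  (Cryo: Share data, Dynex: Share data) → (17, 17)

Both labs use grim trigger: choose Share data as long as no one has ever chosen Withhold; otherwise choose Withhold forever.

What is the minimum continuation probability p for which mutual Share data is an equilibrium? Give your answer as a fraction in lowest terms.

13/19

With no time discounting, the continuation probability p plays the role of the discount factor.
Grim-trigger IC: 17/(1−p) ≥ 30 + 11p/(1−p) ⇒ p ≥ (30−17)/(30−11) = 13/19.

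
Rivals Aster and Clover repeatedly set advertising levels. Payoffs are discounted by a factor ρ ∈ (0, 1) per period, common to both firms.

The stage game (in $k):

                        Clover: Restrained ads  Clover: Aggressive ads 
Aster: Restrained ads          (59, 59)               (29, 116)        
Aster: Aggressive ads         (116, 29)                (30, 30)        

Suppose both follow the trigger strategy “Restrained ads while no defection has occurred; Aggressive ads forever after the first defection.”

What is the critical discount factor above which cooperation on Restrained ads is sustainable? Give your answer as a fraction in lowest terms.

59/(1−ρ) ≥ 116 + 30ρ/(1−ρ)
59 ≥ 116 − 86ρ
ρ ≥ 57/86.

57/86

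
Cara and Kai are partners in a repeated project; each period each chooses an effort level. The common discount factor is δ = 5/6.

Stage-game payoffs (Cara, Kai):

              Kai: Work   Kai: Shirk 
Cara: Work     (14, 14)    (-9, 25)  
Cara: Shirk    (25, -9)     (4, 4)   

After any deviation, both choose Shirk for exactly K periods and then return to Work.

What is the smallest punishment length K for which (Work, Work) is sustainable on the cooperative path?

Need Σ_{k=1}^{K} δ^k ≥ (25−14)/(14−4) = 1.1000 at δ = 5/6.
At K = 1 the sum is 0.8333 < 1.1000; at K = 2 it is 1.5278 ≥ 1.1000.
So the minimum punishment length is K = 2.

2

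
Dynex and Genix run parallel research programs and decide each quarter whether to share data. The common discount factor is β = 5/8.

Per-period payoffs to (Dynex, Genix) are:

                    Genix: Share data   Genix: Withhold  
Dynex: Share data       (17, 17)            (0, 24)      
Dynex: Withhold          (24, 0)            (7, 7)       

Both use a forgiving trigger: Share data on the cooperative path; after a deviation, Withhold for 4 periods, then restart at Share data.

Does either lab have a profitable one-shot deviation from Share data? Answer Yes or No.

No

Comparing payoff streams over the 5 periods until play realigns: cooperate → 17(1+β+…+β^4); deviate → 24 + 7(β+…+β^4).
Cooperation is sustained iff (17−7)(β+…+β^4) ≥ 24−17.
β+…+β^4 = 5/8·(1−(5/8)^4)/(1−5/8) = 1.4124, and (24−17)/(17−7) = 0.7000.
1.4124 ≥ 0.7000, so cooperation is sustainable.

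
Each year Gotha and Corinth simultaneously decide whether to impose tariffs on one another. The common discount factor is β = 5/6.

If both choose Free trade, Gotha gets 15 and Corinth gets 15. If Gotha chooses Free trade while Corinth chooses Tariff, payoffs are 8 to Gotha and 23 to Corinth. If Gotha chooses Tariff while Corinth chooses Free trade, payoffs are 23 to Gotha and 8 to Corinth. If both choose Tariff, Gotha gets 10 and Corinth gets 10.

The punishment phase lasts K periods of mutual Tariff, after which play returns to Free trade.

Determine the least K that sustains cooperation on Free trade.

No profitable deviation requires (15−10)(β+…+β^K) ≥ 23−15, i.e. β+…+β^K ≥ 8/5 ≈ 1.6000.
With β = 5/6, the partial sums are K=1: 0.8333, K=2: 1.5278, K=3: 2.1065.
K = 3 is the first length at which the sum reaches 1.6000.

3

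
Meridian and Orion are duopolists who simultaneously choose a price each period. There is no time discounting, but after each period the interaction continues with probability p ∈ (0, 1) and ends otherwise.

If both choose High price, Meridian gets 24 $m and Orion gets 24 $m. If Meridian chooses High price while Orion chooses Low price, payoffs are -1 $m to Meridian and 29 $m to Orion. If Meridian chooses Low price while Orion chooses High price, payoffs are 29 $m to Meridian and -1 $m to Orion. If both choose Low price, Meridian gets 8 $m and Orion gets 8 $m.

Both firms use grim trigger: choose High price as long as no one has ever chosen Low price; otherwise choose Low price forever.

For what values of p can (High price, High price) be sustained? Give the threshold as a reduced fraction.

With no time discounting, the continuation probability p plays the role of the discount factor.
Grim-trigger IC: 24/(1−p) ≥ 29 + 8p/(1−p) ⇒ p ≥ (29−24)/(29−8) = 5/21.

5/21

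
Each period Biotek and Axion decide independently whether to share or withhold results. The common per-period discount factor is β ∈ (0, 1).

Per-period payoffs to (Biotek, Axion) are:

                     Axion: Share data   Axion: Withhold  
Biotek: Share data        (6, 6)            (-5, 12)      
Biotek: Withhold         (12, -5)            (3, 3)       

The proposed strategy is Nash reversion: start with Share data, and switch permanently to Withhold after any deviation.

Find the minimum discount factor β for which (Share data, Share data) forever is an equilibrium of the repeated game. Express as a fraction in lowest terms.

2/3

One-period gain from deviating is 12 − 6 = 6. The loss is 6 − 3 = 3 in every subsequent period, with present value 3·β/(1−β).
Deviation is unprofitable when 3·β/(1−β) ≥ 6, i.e. β/(1−β) ≥ 2.
Equivalently β ≥ 6/(6+3) = 2/3.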